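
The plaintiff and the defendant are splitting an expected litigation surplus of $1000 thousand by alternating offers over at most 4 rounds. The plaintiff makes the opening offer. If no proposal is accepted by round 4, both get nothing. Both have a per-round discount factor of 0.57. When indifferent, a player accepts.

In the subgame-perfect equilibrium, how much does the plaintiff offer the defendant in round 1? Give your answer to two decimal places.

Round 4 (the defendant proposes): rejection yields 0 for the plaintiff; the defendant offers 0 and keeps 1000.
Round 3 (the plaintiff proposes): the defendant can get 1000 next round, worth 0.57 × 1000 = 570 now, so the plaintiff offers 570, keeping 430.
Round 2 (the defendant proposes): the plaintiff can get 430 next round, worth 0.57 × 430 = 245.1 now. The defendant offers 245.1 and keeps 1000 − 245.1 = 754.9.
Round 1 (the plaintiff proposes): the defendant can get 754.9 next round, worth 0.57 × 754.9 = 430.293 now. The plaintiff offers 430.293 and keeps 1000 − 430.293 = 569.707.

430.29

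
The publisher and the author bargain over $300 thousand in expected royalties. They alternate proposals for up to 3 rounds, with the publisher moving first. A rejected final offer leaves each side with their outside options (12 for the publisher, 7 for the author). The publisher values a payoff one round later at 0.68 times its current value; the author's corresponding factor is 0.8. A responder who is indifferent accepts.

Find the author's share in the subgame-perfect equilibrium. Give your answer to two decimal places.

80.61

Work backward from the last round.
Round 3 (the publisher proposes): the author gets 7 if talks fail, so the publisher offers 7 and keeps 293.
Round 2 (the author proposes): the publisher can get 293 next round, worth 0.68 × 293 = 199.24 now, so the author offers 199.24, keeping 100.76.
Round 1 (the publisher proposes): the author can get 100.76 next round, worth 0.8 × 100.76 = 80.608 now; the publisher offers that and keeps 219.392.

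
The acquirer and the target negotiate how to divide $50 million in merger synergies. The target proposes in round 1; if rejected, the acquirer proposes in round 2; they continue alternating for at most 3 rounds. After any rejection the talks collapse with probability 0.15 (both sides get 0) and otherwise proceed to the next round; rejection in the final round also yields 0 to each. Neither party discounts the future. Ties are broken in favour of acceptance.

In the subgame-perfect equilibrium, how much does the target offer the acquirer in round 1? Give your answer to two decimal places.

By backward induction:
Round 3 (the target proposes): rejection yields 0 for the acquirer; the target offers 0 and keeps 50.
Round 2 (the acquirer proposes): rejecting gives the target an expected 0.85 × 50 = 42.5, so the acquirer offers 42.5, keeping 7.5.
Round 1 (the target proposes): rejecting gives the acquirer an expected 0.85 × 7.5 = 6.375. The target offers 6.375 and keeps 50 − 6.375 = 43.625.

6.38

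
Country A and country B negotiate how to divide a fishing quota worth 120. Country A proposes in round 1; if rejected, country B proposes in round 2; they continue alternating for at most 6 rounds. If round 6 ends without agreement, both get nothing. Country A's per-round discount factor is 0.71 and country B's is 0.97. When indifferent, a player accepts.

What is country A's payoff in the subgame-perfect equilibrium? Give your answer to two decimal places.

7.79

Work backward from the last round.
Round 6 (country B proposes): rejection yields 0 for country A; country B offers 0 and keeps 120.
Round 5 (country A proposes): country B can get 120 next round, worth 0.97 × 120 = 116.4 now. Country A offers 116.4 and keeps 120 − 116.4 = 3.6.
Round 4 (country B proposes): country A can get 3.6 next round, worth 0.71 × 3.6 = 2.556 now; country B offers that and keeps 117.444.
Round 3 (country A proposes): country B can get 117.444 next round, worth 0.97 × 117.444 = 113.92068 now, so country A offers 113.92068, keeping 6.07932.
Round 2 (country B proposes): country A can get 6.07932 next round, worth 0.71 × 6.07932 = 4.3163172 now, so country B offers 4.3163172, keeping 115.6836828.
Round 1 (country A proposes): country B can get 115.6836828 next round, worth 0.97 × 115.6836828 = 112.213172316 now. Country A offers 112.213172316 and keeps 120 − 112.213172316 = 7.786827684.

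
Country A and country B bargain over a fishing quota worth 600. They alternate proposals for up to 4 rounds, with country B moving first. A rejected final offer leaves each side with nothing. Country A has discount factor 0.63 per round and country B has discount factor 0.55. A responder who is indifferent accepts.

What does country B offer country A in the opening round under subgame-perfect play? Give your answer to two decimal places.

301.08

Round 4 (country A proposes): rejection yields 0 for country B; country A offers 0 and keeps 600.
Round 3 (country B proposes): country A can get 600 next round, worth 0.63 × 600 = 378 now; country B offers that and keeps 222.
Round 2 (country A proposes): country B can get 222 next round, worth 0.55 × 222 = 122.1 now; country A offers that and keeps 477.9.
Round 1 (country B proposes): country A can get 477.9 next round, worth 0.63 × 477.9 = 301.077 now. Country B offers 301.077 and keeps 600 − 301.077 = 298.923.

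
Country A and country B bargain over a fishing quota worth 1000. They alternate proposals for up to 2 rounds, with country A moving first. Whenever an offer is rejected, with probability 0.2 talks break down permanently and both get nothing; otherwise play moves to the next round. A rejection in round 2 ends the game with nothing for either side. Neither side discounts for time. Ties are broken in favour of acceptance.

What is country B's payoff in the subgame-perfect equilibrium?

800

By backward induction:
Round 2 (country B proposes): rejection yields 0 for country A; country B offers 0 and keeps 1000.
Round 1 (country A proposes): rejecting gives country B an expected 0.8 × 1000 = 800; country A offers that and keeps 200.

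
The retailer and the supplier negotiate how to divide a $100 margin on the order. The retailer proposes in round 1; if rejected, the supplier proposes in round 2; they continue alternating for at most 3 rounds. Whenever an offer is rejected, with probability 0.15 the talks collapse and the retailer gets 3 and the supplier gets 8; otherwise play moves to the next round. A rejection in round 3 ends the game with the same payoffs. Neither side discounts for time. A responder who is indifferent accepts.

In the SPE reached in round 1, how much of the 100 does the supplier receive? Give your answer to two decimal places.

19.35

Round 3 (the retailer proposes): the supplier gets 8 if talks fail, so the retailer offers 8 and keeps 92.
Round 2 (the supplier proposes): rejecting gives the retailer an expected 0.85 × 92 + 0.15 × 3 = 78.65, so the supplier offers 78.65, keeping 21.35.
Round 1 (the retailer proposes): rejecting gives the supplier an expected 0.85 × 21.35 + 0.15 × 8 = 19.3475, so the retailer offers 19.3475, keeping 80.6525.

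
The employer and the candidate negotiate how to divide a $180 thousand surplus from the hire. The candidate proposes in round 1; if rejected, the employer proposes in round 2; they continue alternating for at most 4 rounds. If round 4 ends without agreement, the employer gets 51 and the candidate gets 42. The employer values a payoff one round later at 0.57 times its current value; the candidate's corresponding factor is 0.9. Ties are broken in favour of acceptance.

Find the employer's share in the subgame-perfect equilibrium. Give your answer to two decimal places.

50.61

Round 4 (the employer proposes): the candidate gets 42 if talks fail, so the employer offers 42 and keeps 138.
Round 3 (the candidate proposes): the employer can get 138 next round, worth 0.57 × 138 = 78.66 now. The candidate offers 78.66 and keeps 180 − 78.66 = 101.34.
Round 2 (the employer proposes): the candidate can get 101.34 next round, worth 0.9 × 101.34 = 91.206 now, so the employer offers 91.206, keeping 88.794.
Round 1 (the candidate proposes): the employer can get 88.794 next round, worth 0.57 × 88.794 = 50.61258 now; the candidate offers that and keeps 129.38742.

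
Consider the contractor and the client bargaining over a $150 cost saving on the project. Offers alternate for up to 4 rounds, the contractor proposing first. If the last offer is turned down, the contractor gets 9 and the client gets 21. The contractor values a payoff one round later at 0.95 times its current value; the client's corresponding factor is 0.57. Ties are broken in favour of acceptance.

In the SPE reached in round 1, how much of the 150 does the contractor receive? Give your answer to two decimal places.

102.20

Round 4 (the client proposes): the contractor gets 9 if talks fail, so the client offers 9 and keeps 141.
Round 3 (the contractor proposes): the client can get 141 next round, worth 0.57 × 141 = 80.37 now. The contractor offers 80.37 and keeps 150 − 80.37 = 69.63.
Round 2 (the client proposes): the contractor can get 69.63 next round, worth 0.95 × 69.63 = 66.1485 now, so the client offers 66.1485, keeping 83.8515.
Round 1 (the contractor proposes): the client can get 83.8515 next round, worth 0.57 × 83.8515 = 47.795355 now. The contractor offers 47.795355 and keeps 150 − 47.795355 = 102.204645.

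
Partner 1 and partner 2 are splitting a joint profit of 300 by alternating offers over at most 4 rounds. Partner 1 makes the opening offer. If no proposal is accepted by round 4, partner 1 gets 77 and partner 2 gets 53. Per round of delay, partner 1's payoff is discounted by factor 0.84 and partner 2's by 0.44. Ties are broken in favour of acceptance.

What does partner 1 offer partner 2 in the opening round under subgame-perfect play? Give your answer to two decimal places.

Round 4 (partner 2 proposes): partner 1 gets 77 if talks fail, so partner 2 offers 77 and keeps 223.
Round 3 (partner 1 proposes): partner 2 can get 223 next round, worth 0.44 × 223 = 98.12 now, so partner 1 offers 98.12, keeping 201.88.
Round 2 (partner 2 proposes): partner 1 can get 201.88 next round, worth 0.84 × 201.88 = 169.5792 now. Partner 2 offers 169.5792 and keeps 300 − 169.5792 = 130.4208.
Round 1 (partner 1 proposes): partner 2 can get 130.4208 next round, worth 0.44 × 130.4208 = 57.385152 now; partner 1 offers that and keeps 242.614848.

57.39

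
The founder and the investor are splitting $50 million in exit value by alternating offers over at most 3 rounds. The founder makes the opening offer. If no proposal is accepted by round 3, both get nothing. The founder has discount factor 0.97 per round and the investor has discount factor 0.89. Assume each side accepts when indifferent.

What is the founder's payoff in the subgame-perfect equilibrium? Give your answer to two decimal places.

48.67

Round 3 (the founder proposes): the investor will accept anything ≥ 0, so the founder offers 0 and keeps 50.
Round 2 (the investor proposes): the founder can get 50 next round, worth 0.97 × 50 = 48.5 now, so the investor offers 48.5, keeping 1.5.
Round 1 (the founder proposes): the investor can get 1.5 next round, worth 0.89 × 1.5 = 1.335 now, so the founder offers 1.335, keeping 48.665.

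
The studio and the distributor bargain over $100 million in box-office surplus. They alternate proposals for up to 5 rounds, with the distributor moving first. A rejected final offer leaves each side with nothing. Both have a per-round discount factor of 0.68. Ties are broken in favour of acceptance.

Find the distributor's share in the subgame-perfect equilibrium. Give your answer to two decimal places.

68.18

Round 5 (the distributor proposes): the studio will accept anything ≥ 0, so the distributor offers 0 and keeps 100.
Round 4 (the studio proposes): the distributor can get 100 next round, worth 0.68 × 100 = 68 now; the studio offers that and keeps 32.
Round 3 (the distributor proposes): the studio can get 32 next round, worth 0.68 × 32 = 21.76 now; the distributor offers that and keeps 78.24.
Round 2 (the studio proposes): the distributor can get 78.24 next round, worth 0.68 × 78.24 = 53.2032 now; the studio offers that and keeps 46.7968.
Round 1 (the distributor proposes): the studio can get 46.7968 next round, worth 0.68 × 46.7968 = 31.821824 now. The distributor offers 31.821824 and keeps 100 − 31.821824 = 68.178176.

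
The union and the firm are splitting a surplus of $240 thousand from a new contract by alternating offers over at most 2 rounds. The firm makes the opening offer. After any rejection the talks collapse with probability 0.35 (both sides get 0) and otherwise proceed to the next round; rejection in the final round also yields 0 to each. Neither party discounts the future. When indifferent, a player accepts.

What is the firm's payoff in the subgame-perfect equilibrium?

84

By backward induction:
Round 2 (the union proposes): rejection yields 0 for the firm; the union offers 0 and keeps 240.
Round 1 (the firm proposes): rejecting gives the union an expected 0.65 × 240 = 156; the firm offers that and keeps 84.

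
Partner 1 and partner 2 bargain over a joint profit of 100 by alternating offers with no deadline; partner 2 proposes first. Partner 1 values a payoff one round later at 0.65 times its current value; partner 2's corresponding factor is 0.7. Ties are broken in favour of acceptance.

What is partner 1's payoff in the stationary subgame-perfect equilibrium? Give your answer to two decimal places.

Let x be partner 2's share when partner 2 proposes and y be partner 1's share when partner 1 proposes.
Partner 1 accepts iff offered ≥ 0.65·y, so x = 100 − 0.65y. Symmetrically y = 100 − 0.7x.
Substituting: x = 100 − 0.65(100 − 0.7x), giving x(1 − 0.7·0.65) = 100(1 − 0.65).
So x = 100 × 0.35 / 0.545 ≈ 64.2202, and partner 1 receives 100 − x ≈ 35.7798.

35.78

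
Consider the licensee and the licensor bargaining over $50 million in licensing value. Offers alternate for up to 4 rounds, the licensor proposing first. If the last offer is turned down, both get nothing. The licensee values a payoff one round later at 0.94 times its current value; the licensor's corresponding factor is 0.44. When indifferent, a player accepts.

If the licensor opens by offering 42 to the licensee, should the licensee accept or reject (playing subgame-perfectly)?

Round 4 (the licensee proposes): the licensor will accept anything ≥ 0, so the licensee offers 0 and keeps 50.
Round 3 (the licensor proposes): the licensee can get 50 next round, worth 0.94 × 50 = 47 now. The licensor offers 47 and keeps 50 − 47 = 3.
Round 2 (the licensee proposes): the licensor can get 3 next round, worth 0.44 × 3 = 1.32 now; the licensee offers that and keeps 48.68.
So by rejecting in round 1, the licensee gets 48.68 next round, worth 0.94 × 48.68 = 45.7592 now.
Offer 42 < 45.7592, so the licensee rejects.

Reject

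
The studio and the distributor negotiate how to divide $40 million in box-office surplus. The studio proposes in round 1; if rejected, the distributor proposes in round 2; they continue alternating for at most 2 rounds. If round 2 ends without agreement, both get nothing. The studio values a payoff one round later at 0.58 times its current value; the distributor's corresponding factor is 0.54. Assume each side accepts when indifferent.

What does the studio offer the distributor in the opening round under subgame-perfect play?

Work backward from the last round.
Round 2 (the distributor proposes): the studio will accept anything ≥ 0, so the distributor offers 0 and keeps 40.
Round 1 (the studio proposes): the distributor can get 40 next round, worth 0.54 × 40 = 21.6 now; the studio offers that and keeps 18.4.

21.6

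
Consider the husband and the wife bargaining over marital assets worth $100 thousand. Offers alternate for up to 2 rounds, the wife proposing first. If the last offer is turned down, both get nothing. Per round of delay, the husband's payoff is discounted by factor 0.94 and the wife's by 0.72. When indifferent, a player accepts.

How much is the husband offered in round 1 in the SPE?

Round 2 (the husband proposes): the wife will accept anything ≥ 0, so the husband offers 0 and keeps 100.
Round 1 (the wife proposes): the husband can get 100 next round, worth 0.94 × 100 = 94 now, so the wife offers 94, keeping 6.

94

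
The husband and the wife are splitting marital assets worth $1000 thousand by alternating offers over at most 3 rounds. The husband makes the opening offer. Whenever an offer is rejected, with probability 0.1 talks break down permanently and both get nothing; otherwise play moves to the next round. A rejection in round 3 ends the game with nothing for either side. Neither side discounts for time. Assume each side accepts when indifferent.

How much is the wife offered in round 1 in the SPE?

90

Round 3 (the husband proposes): rejection yields 0 for the wife; the husband offers 0 and keeps 1000.
Round 2 (the wife proposes): rejecting gives the husband an expected 0.9 × 1000 = 900. The wife offers 900 and keeps 1000 − 900 = 100.
Round 1 (the husband proposes): rejecting gives the wife an expected 0.9 × 100 = 90; the husband offers that and keeps 910.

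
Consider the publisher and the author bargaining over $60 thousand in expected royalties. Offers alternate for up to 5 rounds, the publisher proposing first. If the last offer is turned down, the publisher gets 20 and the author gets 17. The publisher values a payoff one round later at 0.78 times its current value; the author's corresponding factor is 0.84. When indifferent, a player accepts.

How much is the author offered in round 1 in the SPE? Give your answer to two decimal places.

Round 5 (the publisher proposes): the author gets 17 if talks fail, so the publisher offers 17 and keeps 43.
Round 4 (the author proposes): the publisher can get 43 next round, worth 0.78 × 43 = 33.54 now; the author offers that and keeps 26.46.
Round 3 (the publisher proposes): the author can get 26.46 next round, worth 0.84 × 26.46 = 22.2264 now. The publisher offers 22.2264 and keeps 60 − 22.2264 = 37.7736.
Round 2 (the author proposes): the publisher can get 37.7736 next round, worth 0.78 × 37.7736 = 29.463408 now, so the author offers 29.463408, keeping 30.536592.
Round 1 (the publisher proposes): the author can get 30.536592 next round, worth 0.84 × 30.536592 = 25.65073728 now. The publisher offers 25.65073728 and keeps 60 − 25.65073728 = 34.34926272.

25.65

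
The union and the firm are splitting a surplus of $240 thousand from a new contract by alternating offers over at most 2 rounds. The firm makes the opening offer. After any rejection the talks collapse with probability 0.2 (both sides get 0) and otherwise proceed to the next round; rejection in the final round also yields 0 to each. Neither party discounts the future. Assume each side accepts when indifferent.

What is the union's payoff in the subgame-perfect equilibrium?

192

Round 2 (the union proposes): the firm will accept anything ≥ 0, so the union offers 0 and keeps 240.
Round 1 (the firm proposes): rejecting gives the union an expected 0.8 × 240 = 192; the firm offers that and keeps 48.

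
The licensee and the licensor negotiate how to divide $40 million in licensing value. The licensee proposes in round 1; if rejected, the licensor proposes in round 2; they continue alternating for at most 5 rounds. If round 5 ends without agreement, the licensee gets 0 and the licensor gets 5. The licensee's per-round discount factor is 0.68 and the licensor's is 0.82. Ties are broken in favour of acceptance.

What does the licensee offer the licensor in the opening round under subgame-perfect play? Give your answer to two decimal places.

Round 5 (the licensee proposes): the licensor gets 5 if talks fail, so the licensee offers 5 and keeps 35.
Round 4 (the licensor proposes): the licensee can get 35 next round, worth 0.68 × 35 = 23.8 now; the licensor offers that and keeps 16.2.
Round 3 (the licensee proposes): the licensor can get 16.2 next round, worth 0.82 × 16.2 = 13.284 now; the licensee offers that and keeps 26.716.
Round 2 (the licensor proposes): the licensee can get 26.716 next round, worth 0.68 × 26.716 = 18.16688 now. The licensor offers 18.16688 and keeps 40 − 18.16688 = 21.83312.
Round 1 (the licensee proposes): the licensor can get 21.83312 next round, worth 0.82 × 21.83312 = 17.9031584 now, so the licensee offers 17.9031584, keeping 22.0968416.

17.90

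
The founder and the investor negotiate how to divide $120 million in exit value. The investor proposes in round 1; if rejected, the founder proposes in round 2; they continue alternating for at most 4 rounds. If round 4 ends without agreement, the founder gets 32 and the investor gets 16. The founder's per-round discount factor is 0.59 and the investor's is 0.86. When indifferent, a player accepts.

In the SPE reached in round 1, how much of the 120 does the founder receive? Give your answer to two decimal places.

Round 4 (the founder proposes): the investor gets 16 if talks fail, so the founder offers 16 and keeps 104.
Round 3 (the investor proposes): the founder can get 104 next round, worth 0.59 × 104 = 61.36 now. The investor offers 61.36 and keeps 120 − 61.36 = 58.64.
Round 2 (the founder proposes): the investor can get 58.64 next round, worth 0.86 × 58.64 = 50.4304 now; the founder offers that and keeps 69.5696.
Round 1 (the investor proposes): the founder can get 69.5696 next round, worth 0.59 × 69.5696 = 41.046064 now, so the investor offers 41.046064, keeping 78.953936.

41.05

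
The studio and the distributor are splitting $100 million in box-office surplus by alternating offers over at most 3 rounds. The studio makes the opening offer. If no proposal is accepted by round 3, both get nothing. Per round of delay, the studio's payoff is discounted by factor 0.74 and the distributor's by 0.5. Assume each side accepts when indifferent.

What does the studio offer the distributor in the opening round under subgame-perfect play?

Round 3 (the studio proposes): the distributor will accept anything ≥ 0, so the studio offers 0 and keeps 100.
Round 2 (the distributor proposes): the studio can get 100 next round, worth 0.74 × 100 = 74 now; the distributor offers that and keeps 26.
Round 1 (the studio proposes): the distributor can get 26 next round, worth 0.5 × 26 = 13 now, so the studio offers 13, keeping 87.

13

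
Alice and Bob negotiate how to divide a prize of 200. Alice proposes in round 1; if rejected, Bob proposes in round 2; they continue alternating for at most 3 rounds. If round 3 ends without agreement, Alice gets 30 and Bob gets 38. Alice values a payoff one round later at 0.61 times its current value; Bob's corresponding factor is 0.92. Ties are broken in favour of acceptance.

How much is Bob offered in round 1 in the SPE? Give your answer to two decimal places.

Work backward from the last round.
Round 3 (Alice proposes): Bob gets 38 if talks fail, so Alice offers 38 and keeps 162.
Round 2 (Bob proposes): Alice can get 162 next round, worth 0.61 × 162 = 98.82 now. Bob offers 98.82 and keeps 200 − 98.82 = 101.18.
Round 1 (Alice proposes): Bob can get 101.18 next round, worth 0.92 × 101.18 = 93.0856 now, so Alice offers 93.0856, keeping 106.9144.

93.09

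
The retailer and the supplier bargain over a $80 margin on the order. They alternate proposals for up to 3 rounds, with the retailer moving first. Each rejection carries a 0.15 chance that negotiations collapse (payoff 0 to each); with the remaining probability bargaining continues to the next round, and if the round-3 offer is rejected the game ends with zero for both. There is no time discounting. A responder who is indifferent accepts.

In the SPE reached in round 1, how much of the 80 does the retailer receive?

69.8

Round 3 (the retailer proposes): the supplier will accept anything ≥ 0, so the retailer offers 0 and keeps 80.
Round 2 (the supplier proposes): rejecting gives the retailer an expected 0.85 × 80 = 68. The supplier offers 68 and keeps 80 − 68 = 12.
Round 1 (the retailer proposes): rejecting gives the supplier an expected 0.85 × 12 = 10.2, so the retailer offers 10.2, keeping 69.8.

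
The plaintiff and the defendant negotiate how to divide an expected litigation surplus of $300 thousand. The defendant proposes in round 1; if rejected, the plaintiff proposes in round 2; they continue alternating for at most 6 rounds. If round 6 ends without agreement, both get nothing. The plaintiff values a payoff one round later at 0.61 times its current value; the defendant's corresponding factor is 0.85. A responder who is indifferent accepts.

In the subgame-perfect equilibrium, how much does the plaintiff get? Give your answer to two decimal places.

90.88

Round 6 (the plaintiff proposes): the defendant will accept anything ≥ 0, so the plaintiff offers 0 and keeps 300.
Round 5 (the defendant proposes): the plaintiff can get 300 next round, worth 0.61 × 300 = 183 now; the defendant offers that and keeps 117.
Round 4 (the plaintiff proposes): the defendant can get 117 next round, worth 0.85 × 117 = 99.45 now, so the plaintiff offers 99.45, keeping 200.55.
Round 3 (the defendant proposes): the plaintiff can get 200.55 next round, worth 0.61 × 200.55 = 122.3355 now; the defendant offers that and keeps 177.6645.
Round 2 (the plaintiff proposes): the defendant can get 177.6645 next round, worth 0.85 × 177.6645 = 151.014825 now. The plaintiff offers 151.014825 and keeps 300 − 151.014825 = 148.985175.
Round 1 (the defendant proposes): the plaintiff can get 148.985175 next round, worth 0.61 × 148.985175 = 90.88095675 now, so the defendant offers 90.88095675, keeping 209.11904325.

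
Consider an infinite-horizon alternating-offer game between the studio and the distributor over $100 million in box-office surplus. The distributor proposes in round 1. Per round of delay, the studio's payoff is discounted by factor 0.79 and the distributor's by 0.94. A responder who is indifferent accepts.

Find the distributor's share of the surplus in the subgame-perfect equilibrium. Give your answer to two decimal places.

81.59

In a stationary SPE each proposer offers the other exactly their discounted continuation value.
If the distributor keeps x when proposing and the studio keeps y when proposing, then x = 100 − 0.79y and y = 100 − 0.94x.
Solving: x = 100(1 − 0.79) / (1 − 0.94·0.79) = 21 / 0.2574 ≈ 81.5851.
The studio gets 100 − 81.5851 ≈ 18.4149.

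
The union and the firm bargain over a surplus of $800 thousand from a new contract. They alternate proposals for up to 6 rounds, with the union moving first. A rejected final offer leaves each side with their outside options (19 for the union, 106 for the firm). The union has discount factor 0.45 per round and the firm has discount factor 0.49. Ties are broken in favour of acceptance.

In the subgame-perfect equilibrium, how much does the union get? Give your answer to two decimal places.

Round 6 (the firm proposes): the union gets 19 if talks fail, so the firm offers 19 and keeps 781.
Round 5 (the union proposes): the firm can get 781 next round, worth 0.49 × 781 = 382.69 now, so the union offers 382.69, keeping 417.31.
Round 4 (the firm proposes): the union can get 417.31 next round, worth 0.45 × 417.31 = 187.7895 now. The firm offers 187.7895 and keeps 800 − 187.7895 = 612.2105.
Round 3 (the union proposes): the firm can get 612.2105 next round, worth 0.49 × 612.2105 = 299.983145 now. The union offers 299.983145 and keeps 800 − 299.983145 = 500.016855.
Round 2 (the firm proposes): the union can get 500.016855 next round, worth 0.45 × 500.016855 = 225.00758475 now. The firm offers 225.00758475 and keeps 800 − 225.00758475 = 574.99241525.
Round 1 (the union proposes): the firm can get 574.99241525 next round, worth 0.49 × 574.99241525 = 281.7462834725 now. The union offers 281.7462834725 and keeps 800 − 281.7462834725 = 518.2537165275.

518.25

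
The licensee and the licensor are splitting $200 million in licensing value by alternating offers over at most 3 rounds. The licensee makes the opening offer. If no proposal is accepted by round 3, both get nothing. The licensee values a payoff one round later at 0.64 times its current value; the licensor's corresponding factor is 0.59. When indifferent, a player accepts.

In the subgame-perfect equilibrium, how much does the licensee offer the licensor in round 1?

Round 3 (the licensee proposes): rejection yields 0 for the licensor; the licensee offers 0 and keeps 200.
Round 2 (the licensor proposes): the licensee can get 200 next round, worth 0.64 × 200 = 128 now. The licensor offers 128 and keeps 200 − 128 = 72.
Round 1 (the licensee proposes): the licensor can get 72 next round, worth 0.59 × 72 = 42.48 now, so the licensee offers 42.48, keeping 157.52.

42.48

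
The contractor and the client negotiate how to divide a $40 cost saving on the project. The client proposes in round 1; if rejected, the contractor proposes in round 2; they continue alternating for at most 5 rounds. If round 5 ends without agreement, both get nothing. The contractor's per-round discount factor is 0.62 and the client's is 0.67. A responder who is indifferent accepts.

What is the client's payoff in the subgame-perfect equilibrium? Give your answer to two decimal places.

Solve by backward induction from round 5.
Round 5 (the client proposes): rejection yields 0 for the contractor; the client offers 0 and keeps 40.
Round 4 (the contractor proposes): the client can get 40 next round, worth 0.67 × 40 = 26.8 now; the contractor offers that and keeps 13.2.
Round 3 (the client proposes): the contractor can get 13.2 next round, worth 0.62 × 13.2 = 8.184 now, so the client offers 8.184, keeping 31.816.
Round 2 (the contractor proposes): the client can get 31.816 next round, worth 0.67 × 31.816 = 21.31672 now. The contractor offers 21.31672 and keeps 40 − 21.31672 = 18.68328.
Round 1 (the client proposes): the contractor can get 18.68328 next round, worth 0.62 × 18.68328 = 11.5836336 now, so the client offers 11.5836336, keeping 28.4163664.

28.42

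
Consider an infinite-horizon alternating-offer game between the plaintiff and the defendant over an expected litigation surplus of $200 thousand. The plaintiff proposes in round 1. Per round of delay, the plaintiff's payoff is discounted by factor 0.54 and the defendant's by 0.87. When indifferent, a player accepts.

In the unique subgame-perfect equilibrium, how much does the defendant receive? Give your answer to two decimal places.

150.96

Let x be the plaintiff's share when the plaintiff proposes and y be the defendant's share when the defendant proposes.
The defendant accepts iff offered ≥ 0.87·y, so x = 200 − 0.87y. Symmetrically y = 200 − 0.54x.
Substituting: x = 200 − 0.87(200 − 0.54x), giving x(1 − 0.54·0.87) = 200(1 − 0.87).
So x = 200 × 0.13 / 0.5302 ≈ 49.0381, and the defendant receives 200 − x ≈ 150.9619.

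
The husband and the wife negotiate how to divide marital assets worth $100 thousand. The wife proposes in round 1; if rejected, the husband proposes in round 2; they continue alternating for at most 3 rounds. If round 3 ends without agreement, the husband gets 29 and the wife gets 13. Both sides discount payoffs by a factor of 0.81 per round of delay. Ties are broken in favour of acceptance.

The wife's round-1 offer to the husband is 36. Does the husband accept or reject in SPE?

Accept

Round 3 (the wife proposes): the husband gets 29 if talks fail, so the wife offers 29 and keeps 71.
Round 2 (the husband proposes): the wife can get 71 next round, worth 0.81 × 71 = 57.51 now; the husband offers that and keeps 42.49.
So by rejecting in round 1, the husband gets 42.49 next round, worth 0.81 × 42.49 = 34.4169 now.
Offer 36 ≥ 34.4169, so the husband accepts.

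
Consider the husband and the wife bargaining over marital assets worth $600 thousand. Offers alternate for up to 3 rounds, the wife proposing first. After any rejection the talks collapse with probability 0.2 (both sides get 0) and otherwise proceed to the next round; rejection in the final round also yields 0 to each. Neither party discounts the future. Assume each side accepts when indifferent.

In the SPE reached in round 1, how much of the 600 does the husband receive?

By backward induction:
Round 3 (the wife proposes): rejection yields 0 for the husband; the wife offers 0 and keeps 600.
Round 2 (the husband proposes): rejecting gives the wife an expected 0.8 × 600 = 480, so the husband offers 480, keeping 120.
Round 1 (the wife proposes): rejecting gives the husband an expected 0.8 × 120 = 96, so the wife offers 96, keeping 504.

96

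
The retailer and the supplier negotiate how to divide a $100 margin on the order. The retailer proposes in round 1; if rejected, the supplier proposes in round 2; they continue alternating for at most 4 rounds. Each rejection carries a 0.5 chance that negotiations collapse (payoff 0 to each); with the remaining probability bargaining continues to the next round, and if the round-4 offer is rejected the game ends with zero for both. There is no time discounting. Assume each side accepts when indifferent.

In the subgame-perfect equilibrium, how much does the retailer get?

Round 4 (the supplier proposes): the retailer will accept anything ≥ 0, so the supplier offers 0 and keeps 100.
Round 3 (the retailer proposes): rejecting gives the supplier an expected 0.5 × 100 = 50. The retailer offers 50 and keeps 100 − 50 = 50.
Round 2 (the supplier proposes): rejecting gives the retailer an expected 0.5 × 50 = 25. The supplier offers 25 and keeps 100 − 25 = 75.
Round 1 (the retailer proposes): rejecting gives the supplier an expected 0.5 × 75 = 37.5; the retailer offers that and keeps 62.5.

62.5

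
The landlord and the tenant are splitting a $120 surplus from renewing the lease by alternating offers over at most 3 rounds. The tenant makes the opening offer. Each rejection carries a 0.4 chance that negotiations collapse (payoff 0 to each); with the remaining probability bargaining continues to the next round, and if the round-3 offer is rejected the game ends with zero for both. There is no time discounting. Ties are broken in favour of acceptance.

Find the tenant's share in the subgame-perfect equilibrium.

91.2

Round 3 (the tenant proposes): rejection yields 0 for the landlord; the tenant offers 0 and keeps 120.
Round 2 (the landlord proposes): rejecting gives the tenant an expected 0.6 × 120 = 72, so the landlord offers 72, keeping 48.
Round 1 (the tenant proposes): rejecting gives the landlord an expected 0.6 × 48 = 28.8; the tenant offers that and keeps 91.2.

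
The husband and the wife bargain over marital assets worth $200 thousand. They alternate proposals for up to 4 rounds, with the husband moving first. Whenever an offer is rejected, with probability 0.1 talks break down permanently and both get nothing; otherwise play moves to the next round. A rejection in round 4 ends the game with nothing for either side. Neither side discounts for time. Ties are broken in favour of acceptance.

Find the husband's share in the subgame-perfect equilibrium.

Round 4 (the wife proposes): the husband will accept anything ≥ 0, so the wife offers 0 and keeps 200.
Round 3 (the husband proposes): rejecting gives the wife an expected 0.9 × 200 = 180, so the husband offers 180, keeping 20.
Round 2 (the wife proposes): rejecting gives the husband an expected 0.9 × 20 = 18, so the wife offers 18, keeping 182.
Round 1 (the husband proposes): rejecting gives the wife an expected 0.9 × 182 = 163.8, so the husband offers 163.8, keeping 36.2.

36.2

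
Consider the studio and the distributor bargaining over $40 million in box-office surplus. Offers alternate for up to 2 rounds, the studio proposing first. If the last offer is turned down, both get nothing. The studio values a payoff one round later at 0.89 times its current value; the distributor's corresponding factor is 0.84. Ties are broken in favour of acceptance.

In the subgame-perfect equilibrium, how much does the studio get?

Round 2 (the distributor proposes): rejection yields 0 for the studio; the distributor offers 0 and keeps 40.
Round 1 (the studio proposes): the distributor can get 40 next round, worth 0.84 × 40 = 33.6 now; the studio offers that and keeps 6.4.

6.4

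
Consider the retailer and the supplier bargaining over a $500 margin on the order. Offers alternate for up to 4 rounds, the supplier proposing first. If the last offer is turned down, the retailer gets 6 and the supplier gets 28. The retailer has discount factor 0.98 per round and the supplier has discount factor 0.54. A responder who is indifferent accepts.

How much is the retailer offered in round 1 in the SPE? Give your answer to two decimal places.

Round 4 (the retailer proposes): the supplier gets 28 if talks fail, so the retailer offers 28 and keeps 472.
Round 3 (the supplier proposes): the retailer can get 472 next round, worth 0.98 × 472 = 462.56 now; the supplier offers that and keeps 37.44.
Round 2 (the retailer proposes): the supplier can get 37.44 next round, worth 0.54 × 37.44 = 20.2176 now. The retailer offers 20.2176 and keeps 500 − 20.2176 = 479.7824.
Round 1 (the supplier proposes): the retailer can get 479.7824 next round, worth 0.98 × 479.7824 = 470.186752 now. The supplier offers 470.186752 and keeps 500 − 470.186752 = 29.813248.

470.19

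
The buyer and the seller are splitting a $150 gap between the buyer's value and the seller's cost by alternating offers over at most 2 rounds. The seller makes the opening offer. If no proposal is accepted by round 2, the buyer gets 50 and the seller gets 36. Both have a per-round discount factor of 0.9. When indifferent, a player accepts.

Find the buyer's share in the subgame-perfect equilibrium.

102.6

Round 2 (the buyer proposes): the seller gets 36 if talks fail, so the buyer offers 36 and keeps 114.
Round 1 (the seller proposes): the buyer can get 114 next round, worth 0.9 × 114 = 102.6 now, so the seller offers 102.6, keeping 47.4.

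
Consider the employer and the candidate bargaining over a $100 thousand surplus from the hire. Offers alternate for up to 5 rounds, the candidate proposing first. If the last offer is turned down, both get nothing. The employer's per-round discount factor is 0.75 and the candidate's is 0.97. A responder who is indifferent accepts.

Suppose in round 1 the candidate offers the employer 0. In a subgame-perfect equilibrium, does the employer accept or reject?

Round 5 (the candidate proposes): the employer will accept anything ≥ 0, so the candidate offers 0 and keeps 100.
Round 4 (the employer proposes): the candidate can get 100 next round, worth 0.97 × 100 = 97 now. The employer offers 97 and keeps 100 − 97 = 3.
Round 3 (the candidate proposes): the employer can get 3 next round, worth 0.75 × 3 = 2.25 now, so the candidate offers 2.25, keeping 97.75.
Round 2 (the employer proposes): the candidate can get 97.75 next round, worth 0.97 × 97.75 = 94.8175 now, so the employer offers 94.8175, keeping 5.1825.
So by rejecting in round 1, the employer gets 5.1825 next round, worth 0.75 × 5.1825 = 3.886875 now.
Offer 0 < 3.886875, so the employer rejects.

Reject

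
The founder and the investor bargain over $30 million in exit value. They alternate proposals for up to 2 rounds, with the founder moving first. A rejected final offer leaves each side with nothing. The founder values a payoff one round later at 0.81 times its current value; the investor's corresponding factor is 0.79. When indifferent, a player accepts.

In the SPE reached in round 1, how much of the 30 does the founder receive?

Round 2 (the investor proposes): rejection yields 0 for the founder; the investor offers 0 and keeps 30.
Round 1 (the founder proposes): the investor can get 30 next round, worth 0.79 × 30 = 23.7 now, so the founder offers 23.7, keeping 6.3.

6.3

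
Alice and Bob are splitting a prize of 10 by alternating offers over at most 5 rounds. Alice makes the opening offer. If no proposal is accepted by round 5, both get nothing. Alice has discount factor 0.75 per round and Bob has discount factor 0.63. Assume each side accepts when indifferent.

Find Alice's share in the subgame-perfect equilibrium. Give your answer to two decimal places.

By backward induction:
Round 5 (Alice proposes): rejection yields 0 for Bob; Alice offers 0 and keeps 10.
Round 4 (Bob proposes): Alice can get 10 next round, worth 0.75 × 10 = 7.5 now, so Bob offers 7.5, keeping 2.5.
Round 3 (Alice proposes): Bob can get 2.5 next round, worth 0.63 × 2.5 = 1.575 now, so Alice offers 1.575, keeping 8.425.
Round 2 (Bob proposes): Alice can get 8.425 next round, worth 0.75 × 8.425 = 6.31875 now. Bob offers 6.31875 and keeps 10 − 6.31875 = 3.68125.
Round 1 (Alice proposes): Bob can get 3.68125 next round, worth 0.63 × 3.68125 = 2.3191875 now. Alice offers 2.3191875 and keeps 10 − 2.3191875 = 7.6808125.

7.68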